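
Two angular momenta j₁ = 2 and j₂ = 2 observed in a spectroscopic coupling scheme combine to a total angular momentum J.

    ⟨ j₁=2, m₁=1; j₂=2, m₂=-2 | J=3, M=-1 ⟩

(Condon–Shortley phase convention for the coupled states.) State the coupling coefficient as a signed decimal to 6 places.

+√(3/10) ≈ +0.547723

triangle: 1!*3!*3!/8! = 36/40320
(j±m)!: 3!*1!*0!*4!*2!*4! = 6912
prefactor² = (2J+1)*Δ*N² = 216/5
  k=0: +1/(0!*1!*1!*0!*2!*3!) = 1/12
Σ = 1/12  ⇒  CG² = 216/5*(1/12)² = 3/10
CG = +√(3/10) = +0.547723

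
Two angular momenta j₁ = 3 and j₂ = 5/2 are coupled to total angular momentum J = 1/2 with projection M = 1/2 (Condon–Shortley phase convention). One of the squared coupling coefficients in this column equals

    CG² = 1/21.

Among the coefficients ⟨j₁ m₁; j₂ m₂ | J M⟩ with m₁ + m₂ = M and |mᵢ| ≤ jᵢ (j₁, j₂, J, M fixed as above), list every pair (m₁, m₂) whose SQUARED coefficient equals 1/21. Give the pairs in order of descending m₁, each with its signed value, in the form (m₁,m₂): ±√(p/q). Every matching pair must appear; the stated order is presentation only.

Admissible pairs with m₁+m₂ = M = 1/2: (-2,5/2), (-1,3/2), (0,1/2), (1,-1/2), (2,-3/2), (3,-5/2)
  (m₁,m₂)=(3,-5/2): CG² = 2/7, CG = +√(2/7)
  (m₁,m₂)=(2,-3/2): CG² = 5/21, CG = −√(5/21)
  (m₁,m₂)=(1,-1/2): CG² = 4/21, CG = +√(4/21)
  (m₁,m₂)=(0,1/2): CG² = 1/7, CG = −√(1/7)
  (m₁,m₂)=(-1,3/2): CG² = 2/21, CG = +√(2/21)
  (m₁,m₂)=(-2,5/2): CG² = 1/21, CG = −√(1/21)   ← matches the target
Pairs with CG² = 1/21: (-2,5/2): −√(1/21)

(-2,5/2): −√(1/21)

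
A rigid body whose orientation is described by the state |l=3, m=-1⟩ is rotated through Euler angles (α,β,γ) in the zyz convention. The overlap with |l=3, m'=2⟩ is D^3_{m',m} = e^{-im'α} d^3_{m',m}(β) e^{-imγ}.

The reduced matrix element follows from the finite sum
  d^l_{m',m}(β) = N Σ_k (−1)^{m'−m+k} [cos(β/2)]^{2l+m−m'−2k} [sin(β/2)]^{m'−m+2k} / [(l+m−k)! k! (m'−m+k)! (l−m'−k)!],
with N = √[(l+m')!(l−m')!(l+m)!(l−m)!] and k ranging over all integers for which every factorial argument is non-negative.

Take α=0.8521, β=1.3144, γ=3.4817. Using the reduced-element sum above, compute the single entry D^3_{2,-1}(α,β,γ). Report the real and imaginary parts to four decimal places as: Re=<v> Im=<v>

First d^3_{2,-1}(β=1.3144), then the phase factors e^{-i(2)α} and e^{-i(-1)γ}:
With c≡cos(β/2)=0.791706 and s≡sin(β/2)=0.610902, N=[120·1·2·24]^{1/2}=75.894664
Admissible k: 0..1 (factorial args all ≥0)
  k=0: (−1)^3·75.8947/(12)·0.7917^3·0.6109^3 = -0.715545
  k=1: (−1)^4·75.8947/(24)·0.7917^1·0.6109^5 = +0.213021
d^3_{2,-1}(1.3144) = -0.715545 +0.213021 = -0.502524
Phases: e^{-i·(2)·0.8521}=-0.133008-0.991115i, e^{-i·(-1)·3.4817}=-0.942719-0.333588i ⇒ D=+0.103135-0.491827i

Re=0.1031 Im=-0.4918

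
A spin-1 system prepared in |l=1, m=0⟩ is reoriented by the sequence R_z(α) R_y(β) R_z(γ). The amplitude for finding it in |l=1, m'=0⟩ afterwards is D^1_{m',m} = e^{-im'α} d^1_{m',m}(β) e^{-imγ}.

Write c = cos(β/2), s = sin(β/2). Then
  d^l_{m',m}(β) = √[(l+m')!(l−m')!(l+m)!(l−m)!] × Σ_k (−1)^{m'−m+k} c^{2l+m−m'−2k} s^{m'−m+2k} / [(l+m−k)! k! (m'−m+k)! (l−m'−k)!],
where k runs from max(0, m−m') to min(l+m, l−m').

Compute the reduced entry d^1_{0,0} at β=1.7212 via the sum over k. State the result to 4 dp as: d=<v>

d=-0.1498

d^1_{0,0}(β=1.7212) via the finite sum:
c=cos(1.721200/2)=0.651983, s=sin(1.721200/2)=0.758234; N=√[1·1·1·1]=1.000000
k: max(0,(0)−(0))=0 … min(1+(0),1−(0))=1
  k=0: (−1)^0·1.0000/(1)·0.6520^2·0.7582^0 = +0.425081
  k=1: (−1)^1·1.0000/(1)·0.6520^0·0.7582^2 = -0.574919
d^1_{0,0}(1.7212) = +0.425081 -0.574919 = -0.149837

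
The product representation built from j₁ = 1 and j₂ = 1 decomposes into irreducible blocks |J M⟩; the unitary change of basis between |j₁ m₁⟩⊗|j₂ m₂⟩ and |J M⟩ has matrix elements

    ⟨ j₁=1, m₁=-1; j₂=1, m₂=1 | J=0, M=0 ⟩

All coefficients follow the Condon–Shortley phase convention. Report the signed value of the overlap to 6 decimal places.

√[1·2!0!0!/3! · 0!2!2!0!0!0!] = √(4/3)
  +(−1)^2/∏(2,0,0,0,0,0)! = 1/2  (running 1/2)
⟨..|..⟩ = √(4/3)·(1/2) = +0.577350

+√(1/3) = +0.577350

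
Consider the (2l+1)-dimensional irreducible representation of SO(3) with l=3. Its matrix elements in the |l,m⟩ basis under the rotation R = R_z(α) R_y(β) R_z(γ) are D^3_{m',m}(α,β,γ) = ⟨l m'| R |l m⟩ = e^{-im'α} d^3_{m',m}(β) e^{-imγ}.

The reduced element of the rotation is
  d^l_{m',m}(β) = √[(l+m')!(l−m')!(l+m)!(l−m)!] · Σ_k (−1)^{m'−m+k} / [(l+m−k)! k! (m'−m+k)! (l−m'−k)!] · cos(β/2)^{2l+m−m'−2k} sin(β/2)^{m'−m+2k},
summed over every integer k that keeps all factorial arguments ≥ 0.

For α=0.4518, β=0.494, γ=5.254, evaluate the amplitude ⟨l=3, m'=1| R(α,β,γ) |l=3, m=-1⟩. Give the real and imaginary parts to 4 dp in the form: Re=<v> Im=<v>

Split into d^3_{1,-1}(β=0.4940) × two z-phases.
With c≡cos(β/2)=0.969650 and s≡sin(β/2)=0.244496, N=[24·2·2·24]^{1/2}=48.000000
k∈{0,1,2} keeps every argument non-negative
  k=0: (−1)^2·48.0000/(8)·0.9697^4·0.2445^2 = +0.317070
  k=1: (−1)^3·48.0000/(6)·0.9697^2·0.2445^4 = -0.026879
  k=2: (−1)^4·48.0000/(48)·0.9697^0·0.2445^6 = +0.000214
d^3_{1,-1}(0.4940) = +0.317070 -0.026879 +0.000214 = +0.290405
Phases: e^{-i·(1)·0.4518}=+0.899663-0.436586i, e^{-i·(-1)·5.2540}=+0.515517-0.856879i ⇒ D=+0.026047-0.289235i

Re=0.0260 Im=-0.2892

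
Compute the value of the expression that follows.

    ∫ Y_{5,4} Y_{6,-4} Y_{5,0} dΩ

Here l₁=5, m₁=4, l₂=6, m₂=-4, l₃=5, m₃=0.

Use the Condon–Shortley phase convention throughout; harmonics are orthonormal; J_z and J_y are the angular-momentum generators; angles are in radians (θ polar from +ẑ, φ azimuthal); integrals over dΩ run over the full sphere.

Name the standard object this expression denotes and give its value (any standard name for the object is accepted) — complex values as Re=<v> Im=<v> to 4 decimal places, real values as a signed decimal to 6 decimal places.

This is a Gaunt coefficient — the integral of a triple product of spherical harmonics over the sphere.
Checks pass: Σm=0; 16 even; l₃=5∈[1,11].
(2·5+1)(2·6+1)(2·5+1) = 1573
Δ: 6! 4! 6! / 17! → 1/28588560
sum: t=1:−1/345600 t=2:+1/13824 t=3:−1/5184 t=4:+1/13824 t=5:−1/345600 = -7/129600
3j²(5 6 5; 0 0 0) = Δ·Π!·Σ² = 80/7293  (sign +1)
sum: t=0:+1/207360 t=1:−1/345600 = 1/518400
3j²(5 6 5; 4 -4 0) = Δ·Π!·Σ² = 12/2431  (sign -1)
combine: 4πI² = 1573·80/7293·12/2431 = 320/3757
take √, sign -1: I = -0.08232836

Gaunt coefficient, -0.082328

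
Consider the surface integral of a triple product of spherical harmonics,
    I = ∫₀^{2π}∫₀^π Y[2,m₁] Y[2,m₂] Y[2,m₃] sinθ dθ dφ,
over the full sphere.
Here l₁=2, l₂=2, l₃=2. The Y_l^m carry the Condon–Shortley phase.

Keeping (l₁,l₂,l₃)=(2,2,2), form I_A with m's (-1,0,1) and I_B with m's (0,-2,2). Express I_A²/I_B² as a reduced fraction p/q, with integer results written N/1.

Same 2,2,2: normalisation and zero-m 3j drop out of the ratio.
A: Δ: 2! 2! 2! / 7! → 1/630; sum: t=1:−1/2 t=2:+1/4 = -1/4; 3j²(2 2 2; -1 0 1) = Δ·Π!·Σ² = 1/70  (sign +1)
B: Δ: 2! 2! 2! / 7! → 1/630; sum: t=0:+1/8 = 1/8; 3j²(2 2 2; 0 -2 2) = Δ·Π!·Σ² = 2/35  (sign +1)
I_A²/I_B² = (1/70)/(2/35) = 1/4

1/4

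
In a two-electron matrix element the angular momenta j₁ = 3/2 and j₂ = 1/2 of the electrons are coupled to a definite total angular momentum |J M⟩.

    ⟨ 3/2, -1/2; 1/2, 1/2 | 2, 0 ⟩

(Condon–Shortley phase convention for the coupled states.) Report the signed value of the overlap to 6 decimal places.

√[5·0!3!1!/5! · 1!2!1!0!2!2!] = √(2)
  +(−1)^0/∏(0,0,2,1,1,0)! = 1/2  (running 1/2)
⟨..|..⟩ = √(2)·(1/2) = +0.707107

+0.707107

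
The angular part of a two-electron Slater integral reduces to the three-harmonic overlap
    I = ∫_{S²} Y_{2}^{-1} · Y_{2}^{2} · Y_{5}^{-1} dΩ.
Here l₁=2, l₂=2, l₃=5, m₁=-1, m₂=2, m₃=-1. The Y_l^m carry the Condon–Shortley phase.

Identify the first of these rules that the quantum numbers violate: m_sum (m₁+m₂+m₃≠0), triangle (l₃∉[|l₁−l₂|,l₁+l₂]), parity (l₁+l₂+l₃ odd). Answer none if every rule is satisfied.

m₁+m₂+m₃ = -1 + 2 − 1 = 0  ✓
triangle: need |l₁−l₂| ≤ l₃ ≤ l₁+l₂ = [0,4]; l₃=5 is outside  ✗
parity: l₁+l₂+l₃ = 9 is odd

triangle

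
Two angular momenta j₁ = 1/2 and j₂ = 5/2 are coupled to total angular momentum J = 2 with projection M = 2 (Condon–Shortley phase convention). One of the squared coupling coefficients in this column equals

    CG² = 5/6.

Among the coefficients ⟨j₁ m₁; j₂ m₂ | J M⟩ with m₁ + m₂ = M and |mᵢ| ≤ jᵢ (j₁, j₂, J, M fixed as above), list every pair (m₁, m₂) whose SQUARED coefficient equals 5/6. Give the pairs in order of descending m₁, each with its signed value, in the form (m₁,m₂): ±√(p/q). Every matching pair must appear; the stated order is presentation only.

Admissible pairs with m₁+m₂ = M = 2: (-1/2,5/2), (1/2,3/2)
  (m₁,m₂)=(1/2,3/2): CG² = 1/6, CG = +√(1/6)
  (m₁,m₂)=(-1/2,5/2): CG² = 5/6, CG = −√(5/6)   ← matches the target
Pairs with CG² = 5/6: (-1/2,5/2): −√(5/6)

(-1/2,5/2): −√(5/6)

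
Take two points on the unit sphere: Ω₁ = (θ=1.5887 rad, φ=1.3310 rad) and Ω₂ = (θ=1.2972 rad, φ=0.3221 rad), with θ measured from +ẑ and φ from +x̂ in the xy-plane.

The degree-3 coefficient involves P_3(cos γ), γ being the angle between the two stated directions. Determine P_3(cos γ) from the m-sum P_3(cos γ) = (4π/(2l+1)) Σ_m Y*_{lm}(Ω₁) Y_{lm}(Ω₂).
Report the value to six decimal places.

Expand P_3 via completeness: Σ_{m} conj(Y_{3,m}) at Ω₁ times Y_{3,m} at Ω₂ —
  term(m=-3) = (-0.154267, 0.017803)   from Y*(Ω₁)=(-0.274787, -0.313688), Y(Ω₂)=(0.211641, -0.306389)
  term(m=-2) = (0.002024, -0.004222)   from Y*(Ω₁)=(0.016227, -0.008440), Y(Ω₂)=(0.204674, -0.153729)
  term(m=-1) = (0.033960, 0.053940)   from Y*(Ω₁)=(-0.076622, -0.313380), Y(Ω₂)=(-0.187417, 0.062545)
  term(m=+0) = (-0.005322, 0.000000)   from Y*(Ω₁)=(0.020032, -0.000000), Y(Ω₂)=(-0.265686, 0.000000)
  term(m=+1) = (0.033960, -0.053940)   from Y*(Ω₁)=(0.076622, -0.313380), Y(Ω₂)=(0.187417, 0.062545)
  term(m=+2) = (0.002024, 0.004222)   from Y*(Ω₁)=(0.016227, 0.008440), Y(Ω₂)=(0.204674, 0.153729)
  term(m=+3) = (-0.154267, -0.017803)   from Y*(Ω₁)=(0.274787, -0.313688), Y(Ω₂)=(-0.211641, -0.306389)
Accumulated sum (-0.241887, -0.000000); after 4π/(2l+1) scaling, (-0.434235, -0.000000) ⇒ P_3 = -0.434235

-0.434235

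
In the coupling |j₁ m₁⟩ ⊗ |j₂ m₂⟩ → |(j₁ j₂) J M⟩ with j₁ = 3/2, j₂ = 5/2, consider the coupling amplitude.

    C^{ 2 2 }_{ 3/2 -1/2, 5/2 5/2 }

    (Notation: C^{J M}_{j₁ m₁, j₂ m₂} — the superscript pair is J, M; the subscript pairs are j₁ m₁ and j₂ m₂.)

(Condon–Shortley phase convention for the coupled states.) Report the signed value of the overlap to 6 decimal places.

+√(10/21) = +0.690066

j₁+j₂−J=2  J+j₁−j₂=1  J−j₁+j₂=3  j₁+j₂+J+1=7
(j₁±m₁, j₂±m₂, J±M) = (1,2,5,0,4,0)
P² = 480/7
sum k=2..2:
  [2] +1/12 = 1/12
S = 1/12
C² = P²·S² = 10/21 ; C = +0.690066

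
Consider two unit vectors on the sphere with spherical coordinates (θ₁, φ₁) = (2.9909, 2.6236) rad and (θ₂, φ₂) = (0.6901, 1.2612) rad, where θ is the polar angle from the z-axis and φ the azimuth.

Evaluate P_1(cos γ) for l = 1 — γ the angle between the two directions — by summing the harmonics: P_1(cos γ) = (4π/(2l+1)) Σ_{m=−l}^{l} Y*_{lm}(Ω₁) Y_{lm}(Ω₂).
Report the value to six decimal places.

-0.742670

Expand P_1 via completeness: Σ_{m} conj(Y_{1,m}) at Ω₁ times Y_{1,m} at Ω₂ —
  term(m=-1) = (0.002360, 0.011161)   from Y*(Ω₁)=(-0.045062, 0.025681), Y(Ω₂)=(0.067012, -0.209490)
  term(m=+0) = (-0.182020, -0.000000)   from Y*(Ω₁)=(-0.483065, -0.000000), Y(Ω₂)=(0.376802, 0.000000)
  term(m=+1) = (0.002360, -0.011161)   from Y*(Ω₁)=(0.045062, 0.025681), Y(Ω₂)=(-0.067012, -0.209490)
Σ over m = (-0.177299, 0.000000); ×(4π/3) → (-0.742670, 0.000000). Real part: -0.742670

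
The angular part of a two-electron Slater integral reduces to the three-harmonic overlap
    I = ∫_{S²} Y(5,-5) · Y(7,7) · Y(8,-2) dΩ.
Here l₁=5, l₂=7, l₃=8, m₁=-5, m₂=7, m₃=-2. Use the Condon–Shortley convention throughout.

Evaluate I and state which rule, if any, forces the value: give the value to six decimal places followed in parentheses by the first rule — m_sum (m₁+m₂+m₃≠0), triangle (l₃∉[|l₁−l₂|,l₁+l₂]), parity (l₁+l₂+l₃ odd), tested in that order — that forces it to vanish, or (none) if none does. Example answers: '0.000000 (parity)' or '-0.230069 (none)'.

0.021186 (none)

Rules hold: Σm=0, L=20 even, 2≤8≤12.
N = 11·15·17 = 2805
Δ = 4!·6!·10!/21! = 1/814773960
Racah Σ t=0..4: t=0:+1/87091200 t=1:−1/4976640 t=2:+1/2073600 t=3:−1/4976640 t=4:+1/87091200 = 1/9676800
⇒ 3j(5 7 8; 0 0 0)² = 360/46189, sgn +1
Racah Σ t=4..4: t=4:+1/62705664000 = 1/62705664000
⇒ 3j(5 7 8; -5 7 -2)² = 1/3876, sgn +1
4πI² = N·(3j₀)²·(3jₘ)² = 450/79781
I = +1·√(0.00564044/4π) = 0.02118613
No selection rule forces the value: the integral is nonzero (none).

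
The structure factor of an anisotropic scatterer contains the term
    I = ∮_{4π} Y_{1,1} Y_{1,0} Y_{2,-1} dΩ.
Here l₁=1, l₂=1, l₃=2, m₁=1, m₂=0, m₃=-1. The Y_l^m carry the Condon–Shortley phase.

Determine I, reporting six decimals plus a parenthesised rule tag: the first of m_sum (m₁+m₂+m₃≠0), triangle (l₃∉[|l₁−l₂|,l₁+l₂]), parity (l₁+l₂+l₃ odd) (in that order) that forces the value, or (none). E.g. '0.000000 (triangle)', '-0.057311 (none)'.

m-sum 0 ✓  L=4 even ✓  0≤2≤2 ✓
Π(2lᵢ+1) = 3×3×5 = 45
triangle coeff Δ(1,1,2) = 1/30
Σ_t [0,0]: t=0:+1/1 = 1/1
(3j)²=2/15 [(1 1 2; 0 0 0)], sign=+1
Σ_t [0,0]: t=0:+1/2 = 1/2
(3j)²=1/10 [(1 1 2; 1 0 -1)], sign=-1
⇒ 4πI² = 3/5
I = (-1)√(3/5/(4π)) = -0.21850969
No selection rule forces the value: the integral is nonzero (none).

-0.218510 (none)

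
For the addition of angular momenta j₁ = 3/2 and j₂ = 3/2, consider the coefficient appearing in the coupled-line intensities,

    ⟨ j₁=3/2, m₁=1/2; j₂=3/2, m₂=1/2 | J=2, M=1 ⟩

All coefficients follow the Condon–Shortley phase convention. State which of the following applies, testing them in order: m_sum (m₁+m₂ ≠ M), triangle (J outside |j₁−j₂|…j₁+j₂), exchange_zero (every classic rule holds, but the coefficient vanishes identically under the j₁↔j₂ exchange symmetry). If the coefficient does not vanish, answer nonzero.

m-sum: m₁+m₂ = 1/2+1/2 = 1, M = 1  ✓
triangle: |j₁−j₂| = 0 ≤ J = 2 ≤ j₁+j₂ = 3  ✓
exchange: j₁=j₂ and m₁=m₂, and (−1)^(j₁+j₂−J) = (−1)^1 = −1 forces ⟨j₁m₁;j₂m₂|JM⟩ = −⟨j₂m₂;j₁m₁|JM⟩ = −⟨j₁m₁;j₂m₂|JM⟩ ⇒ the coefficient vanishes identically
Racah sum check: Σ_k collapses to 0 ⇒ CG = 0

exchange_zero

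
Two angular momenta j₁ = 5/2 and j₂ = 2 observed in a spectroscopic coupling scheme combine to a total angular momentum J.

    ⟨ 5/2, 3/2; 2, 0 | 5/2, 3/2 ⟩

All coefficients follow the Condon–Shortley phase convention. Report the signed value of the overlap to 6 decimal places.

√[6·2!3!2!/8! · 4!1!2!2!4!1!] = √(288/35)
  +(−1)^0/∏(0,2,1,2,2,0)! = 1/8  (running 1/8)
  +(−1)^1/∏(1,1,0,1,3,1)! = -1/6  (running -1/24)
⟨..|..⟩ = √(288/35)·(-1/24) = -0.119523

-0.119523  (= −√(1/70))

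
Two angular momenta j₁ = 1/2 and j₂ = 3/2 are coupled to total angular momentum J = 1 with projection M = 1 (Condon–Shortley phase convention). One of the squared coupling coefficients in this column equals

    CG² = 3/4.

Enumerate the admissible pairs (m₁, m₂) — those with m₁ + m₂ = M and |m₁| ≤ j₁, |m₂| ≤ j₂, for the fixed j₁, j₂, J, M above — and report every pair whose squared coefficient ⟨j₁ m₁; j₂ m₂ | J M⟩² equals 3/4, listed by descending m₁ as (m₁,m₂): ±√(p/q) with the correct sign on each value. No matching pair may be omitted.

(-1/2,3/2): −√(3/4)

Admissible pairs with m₁+m₂ = M = 1: (-1/2,3/2), (1/2,1/2)
  (m₁,m₂)=(1/2,1/2): CG² = 1/4, CG = +√(1/4)
  (m₁,m₂)=(-1/2,3/2): CG² = 3/4, CG = −√(3/4)   ← matches the target
Pairs with CG² = 3/4: (-1/2,3/2): −√(3/4)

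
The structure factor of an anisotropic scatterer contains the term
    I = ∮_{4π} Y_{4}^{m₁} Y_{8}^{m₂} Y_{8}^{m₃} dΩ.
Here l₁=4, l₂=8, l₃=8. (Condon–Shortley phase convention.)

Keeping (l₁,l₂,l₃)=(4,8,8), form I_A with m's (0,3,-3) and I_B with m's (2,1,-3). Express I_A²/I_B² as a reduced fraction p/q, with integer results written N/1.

Shared (l₁,l₂,l₃)=(4,8,8): N and (l;000)² cancel in I_A²/I_B².
A: Δ = 4!·4!·12!/21! = 1/185175900; Racah Σ t=0..4: t=0:+1/22992076800 t=1:−1/261273600 t=2:+1/34836480 t=3:−1/34836480 t=4:+1/348364800 = -1/1094860800; ⇒ 3j(4 8 8; 0 3 -3)² = 1/16796, sgn +1
B: Δ = 4!·4!·12!/21! = 1/185175900; Racah Σ t=0..2: t=0:+1/209018880 t=1:−1/34836480 t=2:+1/58060800 = -1/149299200; ⇒ 3j(4 8 8; 2 1 -3)² = 77/25194, sgn +1
I_A²/I_B² = (1/16796)/(77/25194) = 3/154

3/154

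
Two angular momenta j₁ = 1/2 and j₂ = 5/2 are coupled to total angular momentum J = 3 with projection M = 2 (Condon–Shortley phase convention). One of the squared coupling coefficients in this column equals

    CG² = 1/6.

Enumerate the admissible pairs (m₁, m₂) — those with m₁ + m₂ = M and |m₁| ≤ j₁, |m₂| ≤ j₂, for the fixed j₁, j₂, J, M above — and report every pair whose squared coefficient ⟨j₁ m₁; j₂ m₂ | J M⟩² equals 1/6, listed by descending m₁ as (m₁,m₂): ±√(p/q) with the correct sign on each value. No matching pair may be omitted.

Admissible pairs with m₁+m₂ = M = 2: (-1/2,5/2), (1/2,3/2)
  (m₁,m₂)=(1/2,3/2): CG² = 5/6, CG = +√(5/6)
  (m₁,m₂)=(-1/2,5/2): CG² = 1/6, CG = +√(1/6)   ← matches the target
Pairs with CG² = 1/6: (-1/2,5/2): +√(1/6)

(-1/2,5/2): +√(1/6)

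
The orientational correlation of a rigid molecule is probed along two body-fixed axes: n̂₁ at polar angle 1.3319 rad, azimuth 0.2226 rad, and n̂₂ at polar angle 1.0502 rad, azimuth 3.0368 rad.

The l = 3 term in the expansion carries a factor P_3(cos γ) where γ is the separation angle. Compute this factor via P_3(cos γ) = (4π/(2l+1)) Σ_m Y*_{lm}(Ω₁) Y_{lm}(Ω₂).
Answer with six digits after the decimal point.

0.233103

Summing Y*_{l m}(θ₁,φ₁)·Y_{l m}(θ₂,φ₂) over m ∈ [−3, 3]; prefactor 4π/(2·3+1) = 1.795196:
  term(m=-3) = -0.05788 - 0.08670j   from Y*(Ω₁)=0.30047 + 0.23698j, Y(Ω₂)=-0.25905 - 0.08423j
  term(m=-2) = 0.06927 + 0.05319j   from Y*(Ω₁)=0.20604 + 0.09831j, Y(Ω₂)=0.37420 + 0.07960j
  term(m=-1) = 0.01423 + 0.00483j   from Y*(Ω₁)=-0.22051 - 0.04991j, Y(Ω₂)=-0.06609 - 0.00695j
  term(m=+0) = 0.07860 + 0.00000j   from Y*(Ω₁)=-0.24019 + 0.00000j, Y(Ω₂)=-0.32724 + 0.00000j
  term(m=+1) = 0.01423 - 0.00483j   from Y*(Ω₁)=0.22051 - 0.04991j, Y(Ω₂)=0.06609 - 0.00695j
  term(m=+2) = 0.06927 - 0.05319j   from Y*(Ω₁)=0.20604 - 0.09831j, Y(Ω₂)=0.37420 - 0.07960j
  term(m=+3) = -0.05788 + 0.08670j   from Y*(Ω₁)=-0.30047 + 0.23698j, Y(Ω₂)=0.25905 - 0.08423j
Σ over m = 0.12985 + 0.00000j; ×(4π/7) → 0.23310 + 0.00000j. Real part: 0.233103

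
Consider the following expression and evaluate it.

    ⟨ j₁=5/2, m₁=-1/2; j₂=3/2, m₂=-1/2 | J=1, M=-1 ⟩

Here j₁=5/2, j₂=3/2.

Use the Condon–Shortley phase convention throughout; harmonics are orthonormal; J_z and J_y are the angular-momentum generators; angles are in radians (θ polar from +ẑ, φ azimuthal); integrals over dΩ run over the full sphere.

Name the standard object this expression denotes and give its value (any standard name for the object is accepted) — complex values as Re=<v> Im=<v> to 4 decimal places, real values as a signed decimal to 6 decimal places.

Clebsch–Gordan coefficient, −√(3/20) ≈ -0.387298

This is a Clebsch–Gordan (vector-coupling) coefficient.
triangle: 3!*2!*0!/6! = 12/720
(j±m)!: 2!*3!*1!*2!*0!*2! = 48
prefactor² = (2J+1)*Δ*N² = 12/5
  k=1: −1/(1!*2!*2!*0!*0!*0!) = -1/4
Σ = -1/4  ⇒  CG² = 12/5*(-1/4)² = 3/20
CG = −√(3/20) = -0.387298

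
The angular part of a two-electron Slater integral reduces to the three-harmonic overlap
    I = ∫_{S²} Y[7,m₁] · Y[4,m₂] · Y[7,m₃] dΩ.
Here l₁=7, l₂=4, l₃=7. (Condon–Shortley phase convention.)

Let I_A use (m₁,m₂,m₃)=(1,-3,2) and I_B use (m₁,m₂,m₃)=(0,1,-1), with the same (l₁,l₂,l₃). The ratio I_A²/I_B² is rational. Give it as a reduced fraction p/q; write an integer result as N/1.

l's match ⇒ only the (l;m) 3-j factors differ between A and B.
A: triangle coeff Δ(7,4,7) = 1/58198140; Σ_t [0,1]: t=0:+1/2488320 t=1:−1/2073600 = -1/12441600; (3j)²=98/138567 [(7 4 7; 1 -3 2)], sign=+1
B: triangle coeff Δ(7,4,7) = 1/58198140; Σ_t [1,4]: t=1:−1/2488320 t=2:+1/345600 t=3:−1/414720 t=4:+1/4354560 = 1/3225600; (3j)²=81/92378 [(7 4 7; 0 1 -1)], sign=+1
I_A²/I_B² = (98/138567)/(81/92378) = 196/243

196/243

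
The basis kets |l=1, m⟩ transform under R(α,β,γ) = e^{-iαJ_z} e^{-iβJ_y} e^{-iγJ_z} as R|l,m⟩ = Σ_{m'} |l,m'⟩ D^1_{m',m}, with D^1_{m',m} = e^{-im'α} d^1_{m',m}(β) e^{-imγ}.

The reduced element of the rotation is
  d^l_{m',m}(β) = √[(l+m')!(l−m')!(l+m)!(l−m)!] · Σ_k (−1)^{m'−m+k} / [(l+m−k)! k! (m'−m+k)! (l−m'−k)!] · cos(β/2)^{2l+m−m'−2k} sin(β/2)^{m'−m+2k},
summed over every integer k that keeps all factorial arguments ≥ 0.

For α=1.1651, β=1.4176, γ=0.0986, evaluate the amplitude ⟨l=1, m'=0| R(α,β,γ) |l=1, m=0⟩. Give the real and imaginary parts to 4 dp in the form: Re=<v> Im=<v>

Re=0.1526 Im=0.0000

First d^1_{0,0}(β=1.4176), then the phase factors e^{-i(0)α} and e^{-i(0)γ}:
With c≡cos(β/2)=0.759144 and s≡sin(β/2)=0.650923, N=[1·1·1·1]^{1/2}=1.000000
Admissible k: 0..1 (factorial args all ≥0)
  k=0: (−1)^0·1.0000/(1)·0.7591^2·0.6509^0 = +0.576299
  k=1: (−1)^1·1.0000/(1)·0.7591^0·0.6509^2 = -0.423701
d^1_{0,0}(1.4176) = +0.576299 -0.423701 = +0.152598
Attach z-rotation phases: D = e^{-i(0)(1.1651)}·(+0.152598)·e^{-i(0)(0.0986)} = +0.152598+0.000000i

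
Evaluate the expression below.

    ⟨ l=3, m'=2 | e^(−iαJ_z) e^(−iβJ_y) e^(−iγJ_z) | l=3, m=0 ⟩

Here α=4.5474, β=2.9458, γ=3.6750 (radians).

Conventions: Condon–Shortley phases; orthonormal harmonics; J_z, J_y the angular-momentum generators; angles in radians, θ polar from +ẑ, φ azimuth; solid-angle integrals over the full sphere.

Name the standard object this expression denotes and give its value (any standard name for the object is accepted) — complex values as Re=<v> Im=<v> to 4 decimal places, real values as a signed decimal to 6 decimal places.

Wigner D-matrix element, Re=0.0481 Im=0.0165

This is a Wigner D-matrix element — the rotation-matrix element ⟨l m'| R(α,β,γ) |l m⟩ in the angular-momentum basis.
Split into d^3_{2,0}(β=2.9458) × two z-phases.
With c≡cos(β/2)=0.097740 and s≡sin(β/2)=0.995212, N=[120·1·6·6]^{1/2}=65.726707
k∈{0,1} keeps every argument non-negative
  k=0: (−1)^2·65.7267/(12)·0.0977^4·0.9952^2 = +0.000495
  k=1: (−1)^3·65.7267/(12)·0.0977^2·0.9952^4 = -0.051330
d^3_{2,0}(2.9458) = +0.000495 -0.051330 = -0.050835
Attach z-rotation phases: D = e^{-i(2)(4.5474)}·(-0.050835)·e^{-i(0)(3.6750)} = +0.048092+0.016472i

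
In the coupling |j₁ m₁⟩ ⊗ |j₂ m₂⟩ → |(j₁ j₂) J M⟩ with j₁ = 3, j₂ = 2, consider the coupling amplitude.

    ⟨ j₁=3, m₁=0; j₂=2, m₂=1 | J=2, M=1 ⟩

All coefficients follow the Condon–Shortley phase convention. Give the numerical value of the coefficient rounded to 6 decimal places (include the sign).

+0.534522  (= +√(2/7))

√[5·3!3!1!/8! · 3!3!3!1!3!1!] = √(81/14)
  +(−1)^2/∏(2,1,1,1,2,0)! = 1/4  (running 1/4)
  +(−1)^3/∏(3,0,0,0,3,1)! = -1/36  (running 2/9)
⟨..|..⟩ = √(81/14)·(2/9) = +0.534522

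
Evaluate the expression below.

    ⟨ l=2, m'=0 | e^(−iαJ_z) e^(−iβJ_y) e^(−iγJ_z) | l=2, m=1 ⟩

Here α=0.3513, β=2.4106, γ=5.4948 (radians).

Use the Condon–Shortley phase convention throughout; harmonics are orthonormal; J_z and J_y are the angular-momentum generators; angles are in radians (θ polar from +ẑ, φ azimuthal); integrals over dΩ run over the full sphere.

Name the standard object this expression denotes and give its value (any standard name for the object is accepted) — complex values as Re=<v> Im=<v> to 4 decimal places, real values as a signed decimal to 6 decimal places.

Wigner D-matrix element, Re=-0.4292 Im=-0.4317

This is a Wigner D-matrix element — the rotation-matrix element ⟨l m'| R(α,β,γ) |l m⟩ in the angular-momentum basis.
First d^2_{0,1}(β=2.4106), then the phase factors e^{-i(0)α} and e^{-i(1)γ}:
Half-angle: c=0.357413, s=0.933946. N=√(2·2·6·1)=4.898979
Admissible k: 1..2 (factorial args all ≥0)
  k=1: (−1)^0·4.8990/(2)·0.3574^3·0.9339^1 = +0.104450
  k=2: (−1)^1·4.8990/(2)·0.3574^1·0.9339^3 = -0.713201
d^2_{0,1}(2.4106) = +0.104450 -0.713201 = -0.608751
D = (+1.000000+0.000000i)·(-0.608751)·(+0.704991+0.709216i) = -0.429164-0.431736i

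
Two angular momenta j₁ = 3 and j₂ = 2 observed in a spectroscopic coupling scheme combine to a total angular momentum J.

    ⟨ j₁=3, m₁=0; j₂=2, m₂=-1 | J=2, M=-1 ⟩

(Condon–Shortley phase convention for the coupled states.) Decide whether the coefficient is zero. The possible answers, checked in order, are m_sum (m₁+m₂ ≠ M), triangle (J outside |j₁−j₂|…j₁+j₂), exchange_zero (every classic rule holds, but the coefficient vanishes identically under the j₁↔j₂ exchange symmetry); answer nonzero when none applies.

nonzero

m-sum: m₁+m₂ = 0+(-1) = -1, M = -1  ✓
triangle: |j₁−j₂| = 1 ≤ J = 2 ≤ j₁+j₂ = 5  ✓
exchange: j₁≠j₂ or m₁≠m₂ — the exchange symmetry imposes no constraint here
value check: CG = −√(2/7) = -0.534522 ≠ 0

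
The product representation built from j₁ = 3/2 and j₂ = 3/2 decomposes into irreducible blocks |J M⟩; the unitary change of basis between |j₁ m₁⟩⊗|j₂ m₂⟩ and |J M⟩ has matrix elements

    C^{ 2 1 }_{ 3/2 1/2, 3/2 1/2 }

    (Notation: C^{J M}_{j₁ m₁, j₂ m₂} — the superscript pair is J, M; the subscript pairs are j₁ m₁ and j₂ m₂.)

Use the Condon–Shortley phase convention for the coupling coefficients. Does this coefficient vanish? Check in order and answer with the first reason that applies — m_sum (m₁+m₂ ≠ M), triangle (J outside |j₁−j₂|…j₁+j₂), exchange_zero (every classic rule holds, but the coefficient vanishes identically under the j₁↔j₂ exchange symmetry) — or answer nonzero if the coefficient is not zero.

exchange_zero

m-sum: m₁+m₂ = 1/2+1/2 = 1, M = 1  ✓
triangle: |j₁−j₂| = 0 ≤ J = 2 ≤ j₁+j₂ = 3  ✓
exchange: j₁=j₂ and m₁=m₂, and (−1)^(j₁+j₂−J) = (−1)^1 = −1 forces ⟨j₁m₁;j₂m₂|JM⟩ = −⟨j₂m₂;j₁m₁|JM⟩ = −⟨j₁m₁;j₂m₂|JM⟩ ⇒ the coefficient vanishes identically
Racah sum check: Σ_k collapses to 0 ⇒ CG = 0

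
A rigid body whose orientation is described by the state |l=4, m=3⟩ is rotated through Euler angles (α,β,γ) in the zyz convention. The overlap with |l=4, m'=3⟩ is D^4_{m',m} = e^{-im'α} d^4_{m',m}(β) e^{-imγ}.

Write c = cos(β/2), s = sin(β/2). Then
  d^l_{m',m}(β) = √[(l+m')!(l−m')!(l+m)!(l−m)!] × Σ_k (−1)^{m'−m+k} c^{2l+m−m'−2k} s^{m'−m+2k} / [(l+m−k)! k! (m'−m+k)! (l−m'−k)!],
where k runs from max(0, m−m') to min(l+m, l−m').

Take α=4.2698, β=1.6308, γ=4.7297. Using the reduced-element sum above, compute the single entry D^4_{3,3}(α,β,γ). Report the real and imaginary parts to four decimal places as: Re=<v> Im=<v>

First d^4_{3,3}(β=1.6308), then the phase factors e^{-i(3)α} and e^{-i(3)γ}:
Half-angle: c=0.685577, s=0.728000. N=√(5040·1·5040·1)=5040.000000
Admissible k: 0..1 (factorial args all ≥0)
  k=0: (−1)^0·5040.0000/(5040)·0.6856^8·0.7280^0 = +0.048804
  k=1: (−1)^1·5040.0000/(720)·0.6856^6·0.7280^2 = -0.385211
d^4_{3,3}(1.6308) = +0.048804 -0.385211 = -0.336408
Attach z-rotation phases: D = e^{-i(3)(4.2698)}·(-0.336408)·e^{-i(3)(4.7297)} = +0.097795+0.321879i

Re=0.0978 Im=0.3219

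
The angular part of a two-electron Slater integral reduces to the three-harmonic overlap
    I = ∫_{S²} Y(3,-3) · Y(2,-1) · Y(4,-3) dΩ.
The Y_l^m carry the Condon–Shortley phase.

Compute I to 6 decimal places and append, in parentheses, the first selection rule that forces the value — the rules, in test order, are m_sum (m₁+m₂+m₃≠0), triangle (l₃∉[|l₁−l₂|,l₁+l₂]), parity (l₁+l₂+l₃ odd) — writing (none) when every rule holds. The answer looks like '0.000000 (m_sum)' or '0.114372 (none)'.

0.000000 (m_sum)

m-sum = -3 − 1 − 3 = -7 ≠ 0 ⇒ I = 0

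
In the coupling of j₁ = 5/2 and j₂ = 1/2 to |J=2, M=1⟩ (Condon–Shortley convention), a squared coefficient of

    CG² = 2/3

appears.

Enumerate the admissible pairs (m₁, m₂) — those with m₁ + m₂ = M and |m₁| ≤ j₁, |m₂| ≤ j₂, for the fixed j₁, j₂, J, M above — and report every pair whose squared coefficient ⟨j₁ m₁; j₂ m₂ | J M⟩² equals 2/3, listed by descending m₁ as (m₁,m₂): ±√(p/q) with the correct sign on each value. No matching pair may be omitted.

Admissible pairs with m₁+m₂ = M = 1: (1/2,1/2), (3/2,-1/2)
  (m₁,m₂)=(3/2,-1/2): CG² = 2/3, CG = +√(2/3)   ← matches the target
  (m₁,m₂)=(1/2,1/2): CG² = 1/3, CG = −√(1/3)
Pairs with CG² = 2/3: (3/2,-1/2): +√(2/3)

(3/2,-1/2): +√(2/3)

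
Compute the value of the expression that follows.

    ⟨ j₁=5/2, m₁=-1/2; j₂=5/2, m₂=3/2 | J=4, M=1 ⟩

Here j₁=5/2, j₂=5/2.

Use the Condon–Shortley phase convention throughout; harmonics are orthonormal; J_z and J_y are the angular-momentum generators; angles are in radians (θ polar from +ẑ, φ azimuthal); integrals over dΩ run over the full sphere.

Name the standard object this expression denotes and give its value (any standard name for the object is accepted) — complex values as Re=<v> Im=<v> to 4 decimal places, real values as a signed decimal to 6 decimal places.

Clebsch–Gordan coefficient, −√(5/14) ≈ -0.597614

This is a Clebsch–Gordan (vector-coupling) coefficient.
j₁+j₂−J=1  J+j₁−j₂=4  J−j₁+j₂=4  j₁+j₂+J+1=10
(j₁±m₁, j₂±m₂, J±M) = (2,3,4,1,5,3)
P² = 10368/35
sum k=0..1:
  [0] +1/144 = 1/144
  [1] −1/24 = -1/24
S = -5/144
C² = P²·S² = 5/14 ; C = -0.597614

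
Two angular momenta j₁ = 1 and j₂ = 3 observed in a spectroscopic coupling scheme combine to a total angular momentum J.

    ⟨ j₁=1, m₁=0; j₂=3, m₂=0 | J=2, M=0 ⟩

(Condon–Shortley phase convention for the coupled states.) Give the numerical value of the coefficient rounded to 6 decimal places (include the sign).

√[5·2!0!4!/7! · 1!1!3!3!2!2!] = √(48/7)
  +(−1)^1/∏(1,1,0,2,0,2)! = -1/4  (running -1/4)
⟨..|..⟩ = √(48/7)·(-1/4) = -0.654654

-0.654654  (= −√(3/7))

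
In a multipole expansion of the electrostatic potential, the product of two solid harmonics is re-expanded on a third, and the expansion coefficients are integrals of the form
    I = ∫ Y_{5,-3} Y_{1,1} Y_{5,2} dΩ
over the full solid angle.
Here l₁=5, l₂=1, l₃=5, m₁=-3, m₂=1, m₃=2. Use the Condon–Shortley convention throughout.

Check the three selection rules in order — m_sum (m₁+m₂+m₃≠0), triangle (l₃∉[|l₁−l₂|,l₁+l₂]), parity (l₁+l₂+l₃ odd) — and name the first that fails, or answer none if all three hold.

parity

azimuthal sum: -3 + 1 + 2 = 0  ✓
4 ≤ 5 ≤ 6 (triangle on l)  ✓
L = 5 + 1 + 5 = 11 (odd)  ✗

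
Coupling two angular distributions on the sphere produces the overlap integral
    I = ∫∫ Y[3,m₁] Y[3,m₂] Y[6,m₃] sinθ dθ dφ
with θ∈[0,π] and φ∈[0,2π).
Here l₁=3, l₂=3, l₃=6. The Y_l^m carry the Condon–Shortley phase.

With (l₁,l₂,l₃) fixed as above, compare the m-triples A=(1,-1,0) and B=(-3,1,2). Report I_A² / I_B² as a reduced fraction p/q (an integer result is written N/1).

Shared (l₁,l₂,l₃)=(3,3,6): N and (l;000)² cancel in I_A²/I_B².
A: Δ = 0!·6!·6!/13! = 1/12012; Racah Σ t=0..0: t=0:+1/2304 = 1/2304; ⇒ 3j(3 3 6; 1 -1 0)² = 75/4004, sgn +1
B: Δ = 0!·6!·6!/13! = 1/12012; Racah Σ t=0..0: t=0:+1/34560 = 1/34560; ⇒ 3j(3 3 6; -3 1 2)² = 1/429, sgn +1
I_A²/I_B² = (75/4004)/(1/429) = 225/28

225/28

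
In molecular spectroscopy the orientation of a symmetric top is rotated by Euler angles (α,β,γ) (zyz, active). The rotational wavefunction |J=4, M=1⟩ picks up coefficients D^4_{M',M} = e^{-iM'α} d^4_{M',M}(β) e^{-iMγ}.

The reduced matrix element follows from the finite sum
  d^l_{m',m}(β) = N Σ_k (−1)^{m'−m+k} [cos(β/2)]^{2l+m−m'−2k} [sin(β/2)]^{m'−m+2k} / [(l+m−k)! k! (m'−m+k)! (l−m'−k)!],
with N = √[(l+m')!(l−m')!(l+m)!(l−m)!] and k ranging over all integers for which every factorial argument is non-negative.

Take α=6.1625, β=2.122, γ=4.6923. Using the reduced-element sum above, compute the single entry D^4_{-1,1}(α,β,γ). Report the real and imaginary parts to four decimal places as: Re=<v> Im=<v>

Re=0.0360 Im=0.3563

D^4_{-1,1}(6.1625,2.1220,4.6923) = e^{-i·-1·6.1625}·d^4_{-1,1}(2.1220)·e^{-i·1·4.6923}. Compute d first:
With c≡cos(β/2)=0.487999 and s≡sin(β/2)=0.872844, N=[6·120·120·6]^{1/2}=720.000000
Admissible k: 2..5 (factorial args all ≥0)
  k=2: (−1)^0·720.0000/(72)·0.4880^6·0.8728^2 = +0.102894
  k=3: (−1)^1·720.0000/(24)·0.4880^4·0.8728^4 = -0.987518
  k=4: (−1)^2·720.0000/(48)·0.4880^2·0.8728^6 = +1.579609
  k=5: (−1)^3·720.0000/(720)·0.4880^0·0.8728^8 = -0.336894
d^4_{-1,1}(2.1220) = +0.102894 -0.987518 +1.579609 -0.336894 = +0.358091
D = (+0.992726-0.120393i)·(+0.358091)·(-0.020088+0.999798i) = +0.035962+0.356281i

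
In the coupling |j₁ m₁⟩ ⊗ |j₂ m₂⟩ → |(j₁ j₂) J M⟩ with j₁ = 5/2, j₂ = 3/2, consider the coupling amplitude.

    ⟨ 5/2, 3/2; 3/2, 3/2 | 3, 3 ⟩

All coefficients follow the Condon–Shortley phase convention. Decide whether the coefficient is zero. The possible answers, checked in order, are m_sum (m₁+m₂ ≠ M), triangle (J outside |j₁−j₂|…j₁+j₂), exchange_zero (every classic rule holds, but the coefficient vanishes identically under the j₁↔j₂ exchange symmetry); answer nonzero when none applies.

nonzero

m-sum: m₁+m₂ = 3/2+3/2 = 3, M = 3  ✓
triangle: |j₁−j₂| = 1 ≤ J = 3 ≤ j₁+j₂ = 4  ✓
exchange: j₁≠j₂ or m₁≠m₂ — the exchange symmetry imposes no constraint here
value check: CG = −√(3/8) = -0.612372 ≠ 0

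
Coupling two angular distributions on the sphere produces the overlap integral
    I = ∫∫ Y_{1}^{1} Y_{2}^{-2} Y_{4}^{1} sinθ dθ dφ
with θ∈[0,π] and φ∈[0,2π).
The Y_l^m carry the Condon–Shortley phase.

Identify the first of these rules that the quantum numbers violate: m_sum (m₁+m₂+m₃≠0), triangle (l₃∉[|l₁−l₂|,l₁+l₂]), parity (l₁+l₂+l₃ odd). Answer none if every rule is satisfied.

azimuthal sum: 1 − 2 + 1 = 0  ✓
l₃ must lie in [1,3]; have l₃=4  ✗
L = 1 + 2 + 4 = 7 (odd)

triangle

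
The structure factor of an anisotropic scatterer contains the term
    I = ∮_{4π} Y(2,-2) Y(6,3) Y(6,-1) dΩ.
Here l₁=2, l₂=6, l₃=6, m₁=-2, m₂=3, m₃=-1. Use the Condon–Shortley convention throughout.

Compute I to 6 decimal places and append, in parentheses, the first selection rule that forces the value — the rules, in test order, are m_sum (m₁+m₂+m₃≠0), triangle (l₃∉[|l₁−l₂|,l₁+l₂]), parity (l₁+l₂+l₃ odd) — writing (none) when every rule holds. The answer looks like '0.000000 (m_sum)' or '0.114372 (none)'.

0.177674 (none)

Rules hold: Σm=0, L=14 even, 4≤6≤8.
N = 5·13·13 = 845
Δ = 2!·2!·10!/15! = 1/90090
Racah Σ t=0..2: t=0:+1/69120 t=1:−1/14400 t=2:+1/69120 = -7/172800
⇒ 3j(2 6 6; 0 0 0)² = 14/715, sgn -1
Racah Σ t=2..2: t=2:+1/120960 = 1/120960
⇒ 3j(2 6 6; -2 3 -1)² = 24/1001, sgn -1
4πI² = N·(3j₀)²·(3jₘ)² = 48/121
I = +1·√(0.396694/4π) = 0.17767364
No selection rule forces the value: the integral is nonzero (none).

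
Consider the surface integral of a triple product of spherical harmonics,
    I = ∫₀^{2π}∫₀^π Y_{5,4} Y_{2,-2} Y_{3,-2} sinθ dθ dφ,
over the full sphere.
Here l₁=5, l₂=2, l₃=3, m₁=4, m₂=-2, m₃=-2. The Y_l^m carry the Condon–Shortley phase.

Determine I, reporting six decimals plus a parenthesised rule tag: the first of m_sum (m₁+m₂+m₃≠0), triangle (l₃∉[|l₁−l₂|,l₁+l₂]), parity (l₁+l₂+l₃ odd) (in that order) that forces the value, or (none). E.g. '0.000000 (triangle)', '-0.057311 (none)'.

m-sum 0 ✓  L=10 even ✓  3≤3≤7 ✓
Π(2lᵢ+1) = 11×5×7 = 385
triangle coeff Δ(5,2,3) = 1/2310
Σ_t [2,2]: t=2:+1/144 = 1/144
(3j)²=10/231 [(5 2 3; 0 0 0)], sign=-1
Σ_t [0,0]: t=0:+1/2880 = 1/2880
(3j)²=3/55 [(5 2 3; 4 -2 -2)], sign=-1
⇒ 4πI² = 10/11
I = (+1)√(10/11/(4π)) = 0.26896683
No selection rule forces the value: the integral is nonzero (none).

0.268967 (none)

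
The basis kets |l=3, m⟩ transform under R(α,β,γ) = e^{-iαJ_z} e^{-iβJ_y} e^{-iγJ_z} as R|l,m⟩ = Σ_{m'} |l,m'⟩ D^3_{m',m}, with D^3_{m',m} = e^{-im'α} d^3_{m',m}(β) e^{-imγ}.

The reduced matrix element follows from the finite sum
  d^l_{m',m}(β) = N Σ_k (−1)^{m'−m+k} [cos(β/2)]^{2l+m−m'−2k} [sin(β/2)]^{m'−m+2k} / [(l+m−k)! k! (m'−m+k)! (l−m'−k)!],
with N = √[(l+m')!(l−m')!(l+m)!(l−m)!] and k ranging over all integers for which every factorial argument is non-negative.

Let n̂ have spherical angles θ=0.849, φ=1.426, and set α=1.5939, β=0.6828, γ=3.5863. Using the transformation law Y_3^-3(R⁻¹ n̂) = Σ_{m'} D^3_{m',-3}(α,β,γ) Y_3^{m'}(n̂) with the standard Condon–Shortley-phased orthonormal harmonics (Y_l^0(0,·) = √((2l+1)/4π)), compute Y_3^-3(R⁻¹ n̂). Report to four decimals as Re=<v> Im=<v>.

Re=0.0033 Im=0.0007

Need the full column D^3_{m',-3} for m'=−3..3 at α=1.5939, β=0.6828, γ=3.5863.
cos(β/2)=0.942287, sin(β/2)=0.334807
d^3_{-3,-3}: single k=0 term ⇒ +0.700001;  D = -0.690220+0.116608i
d^3_{-2,-3}: single k=0 term ⇒ -0.609236;  D = -0.115339-0.598218i
d^3_{-1,-3}: single k=0 term ⇒ +0.342268;  D = +0.334492-0.072544i
d^3_{0,-3}: single k=0 term ⇒ -0.140426;  D = +0.032926+0.136511i
d^3_{1,-3}: single k=0 term ⇒ +0.043210;  D = -0.041761+0.011099i
d^3_{2,-3}: single k=0 term ⇒ -0.009710;  D = -0.002710-0.009324i
d^3_{3,-3}: single k=0 term ⇒ +0.001409;  D = +0.001343-0.000424i
Y_3^{m'}(θ=0.849,φ=1.426) and Σ D·Y over m':
  (-0.6902+0.1166i)·(-0.0743+0.1601i)  (-0.1153-0.5982i)·(-0.3646-0.1086i)  (+0.3345-0.0725i)·(+0.0414-0.2839i)  (+0.0329+0.1365i)·(-0.2015+0.0000i)  (-0.0418+0.0111i)·(-0.0414-0.2839i)  (-0.0027-0.0093i)·(-0.3646+0.1086i)  (+0.0013-0.0004i)·(+0.0743+0.1601i)
Y_3^-3(R⁻¹ n̂) = +0.003319+0.000716i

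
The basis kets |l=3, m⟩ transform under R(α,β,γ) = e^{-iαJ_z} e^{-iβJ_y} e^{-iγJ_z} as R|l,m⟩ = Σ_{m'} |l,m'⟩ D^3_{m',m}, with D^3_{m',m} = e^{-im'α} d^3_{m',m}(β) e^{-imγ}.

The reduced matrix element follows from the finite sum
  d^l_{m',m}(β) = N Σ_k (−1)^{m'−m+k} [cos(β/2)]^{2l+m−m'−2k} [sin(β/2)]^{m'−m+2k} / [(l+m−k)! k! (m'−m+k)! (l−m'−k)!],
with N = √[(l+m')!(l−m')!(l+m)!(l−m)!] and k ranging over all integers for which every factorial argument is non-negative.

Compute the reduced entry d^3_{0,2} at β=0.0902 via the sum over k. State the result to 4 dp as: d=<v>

d=0.0111

d^3_{0,2}(β=0.0902) via the finite sum:
Half-angle: c=0.998983, s=0.045085. N=√(6·6·120·1)=65.726707
k∈{2,3} keeps every argument non-negative
  k=2: (−1)^0·65.7267/(12)·0.9990^4·0.0451^2 = +0.011088
  k=3: (−1)^1·65.7267/(12)·0.9990^2·0.0451^4 = -0.000023
d^3_{0,2}(0.0902) = +0.011088 -0.000023 = +0.011065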